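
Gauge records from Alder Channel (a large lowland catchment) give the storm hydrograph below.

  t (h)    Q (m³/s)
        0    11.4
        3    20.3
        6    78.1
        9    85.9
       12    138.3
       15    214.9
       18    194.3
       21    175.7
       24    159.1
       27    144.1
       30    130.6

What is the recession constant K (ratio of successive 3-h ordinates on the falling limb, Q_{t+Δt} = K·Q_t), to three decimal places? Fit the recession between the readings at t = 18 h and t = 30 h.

K ≈ 0.905

Using the recession-limb readings at t = 18 h and t = 30 h: Q falls from 194.3 to 130.6 m³/s over 4 intervals.
K = (Q₂/Q₁)^(1/4) = (130.6/194.3)^(1/4) = 0.905.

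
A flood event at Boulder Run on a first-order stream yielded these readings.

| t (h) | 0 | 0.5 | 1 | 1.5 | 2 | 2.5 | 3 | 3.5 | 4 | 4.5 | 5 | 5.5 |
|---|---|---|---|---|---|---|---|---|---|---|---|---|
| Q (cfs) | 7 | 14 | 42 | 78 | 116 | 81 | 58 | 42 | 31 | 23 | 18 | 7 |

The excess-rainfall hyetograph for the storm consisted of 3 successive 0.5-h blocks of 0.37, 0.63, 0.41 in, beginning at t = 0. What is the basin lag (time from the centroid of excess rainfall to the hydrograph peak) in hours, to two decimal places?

Centroid of excess rainfall: t_c = Σ P_i·t̄_i / ΣP_i = 0.7642 h (block centres at 0.25, 0.75, 1.25 h).
Hydrograph peak occurs at t = 2 h, so basin lag t_L = 2 − 0.7642 = 1.24 h.

t_L ≈ 1.24 h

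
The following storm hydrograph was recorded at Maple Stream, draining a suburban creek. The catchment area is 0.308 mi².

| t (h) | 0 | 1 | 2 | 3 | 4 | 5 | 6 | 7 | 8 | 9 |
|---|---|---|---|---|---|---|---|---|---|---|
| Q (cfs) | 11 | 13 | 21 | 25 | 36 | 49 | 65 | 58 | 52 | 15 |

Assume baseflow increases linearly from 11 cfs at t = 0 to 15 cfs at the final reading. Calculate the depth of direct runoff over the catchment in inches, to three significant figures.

Direct runoff: 0.00, 1.56, 9.11, 12.67, 23.22, 35.78, 51.33, 43.89, 37.44, 0.00 cfs; ΣQ_DR = 215.0 cfs.
V = ΣQ_DR · Δt = 215.0 × 3600 s = 7.740 × 10^5 ft³.
Over A = 0.308 mi², depth = V / A = 1.08 in.

d ≈ 1.08 in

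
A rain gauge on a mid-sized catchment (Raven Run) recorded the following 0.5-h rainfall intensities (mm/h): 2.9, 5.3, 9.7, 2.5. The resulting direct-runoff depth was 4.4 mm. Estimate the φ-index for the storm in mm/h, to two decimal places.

φ ≈ 3.10 mm/h

Only the 2 blocks with intensity above φ contribute runoff: 5.3, 9.7 mm/h.
Σ(I−φ)·Δt = d  ⇒  (5.3+9.7 − 2φ)·0.5 = 4.4
φ = (15.00 − 4.4/0.5) / 2 = 3.10 mm/h.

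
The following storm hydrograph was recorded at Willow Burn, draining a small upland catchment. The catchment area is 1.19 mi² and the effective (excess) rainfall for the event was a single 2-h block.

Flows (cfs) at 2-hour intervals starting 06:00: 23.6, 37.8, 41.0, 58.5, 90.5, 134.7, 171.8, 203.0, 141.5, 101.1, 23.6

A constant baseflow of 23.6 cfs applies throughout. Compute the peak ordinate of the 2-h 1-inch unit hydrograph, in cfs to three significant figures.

U_p ≈ 89.8 cfs

Direct runoff: 0.0, 14.2, 17.4, 34.9, 66.9, 111.1, 148.2, 179.4, 117.9, 77.5, 0.0 cfs; ΣQ_DR = 767.5 cfs, peak = 179.4 cfs.
Runoff depth d = ΣQ_DR·Δt / A = 767.5 × 7200 / (1.19 mi²) = 1.999 in.
The 1-inch UH is the DRH scaled by (1 in)/d, so U_p = 179.4 × 1/1.999 = 89.8 cfs.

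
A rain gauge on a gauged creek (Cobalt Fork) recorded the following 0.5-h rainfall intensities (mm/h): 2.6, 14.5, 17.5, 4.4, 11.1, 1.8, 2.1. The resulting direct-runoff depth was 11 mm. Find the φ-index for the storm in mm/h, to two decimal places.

Only the 3 blocks with intensity above φ contribute runoff: 14.5, 17.5, 11.1 mm/h.
Σ(I−φ)·Δt = d  ⇒  (14.5+17.5+11.1 − 3φ)·0.5 = 11
φ = (43.10 − 11/0.5) / 3 = 7.03 mm/h.

φ ≈ 7.03 mm/h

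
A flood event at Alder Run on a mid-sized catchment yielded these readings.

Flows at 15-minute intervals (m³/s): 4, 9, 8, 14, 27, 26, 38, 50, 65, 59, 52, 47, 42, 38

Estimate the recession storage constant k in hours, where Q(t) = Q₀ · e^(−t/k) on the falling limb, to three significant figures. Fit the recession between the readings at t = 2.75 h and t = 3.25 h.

k ≈ 2.35 h

On the falling limb, Q drops from 47 to 38 m³/s between t = 2.75 h and t = 3.25 h (Δt = 0.5 h).
k = −Δt / ln(Q₂/Q₁) = −0.5 / ln(38/47) = 2.35 h.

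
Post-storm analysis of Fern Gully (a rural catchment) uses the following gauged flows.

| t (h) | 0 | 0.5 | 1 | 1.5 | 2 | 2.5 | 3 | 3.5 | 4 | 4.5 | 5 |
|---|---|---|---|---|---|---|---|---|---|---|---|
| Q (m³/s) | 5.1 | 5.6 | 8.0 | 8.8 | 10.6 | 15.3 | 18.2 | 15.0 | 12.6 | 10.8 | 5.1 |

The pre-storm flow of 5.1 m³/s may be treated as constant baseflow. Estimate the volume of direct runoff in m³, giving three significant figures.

V ≈ 1.06 × 10^5 m³

Direct-runoff ordinates (Q − Q_b): 0.0, 0.5, 2.9, 3.7, 5.5, 10.2, 13.1, 9.9, 7.5, 5.7, 0.0 m³/s.
ΣQ_DR = 59.00 m³/s.
With Δt = 0.5 h = 1800 s, V = ΣQ_DR · Δt = 59.00 × 1800 = 1.06 × 10^5 m³.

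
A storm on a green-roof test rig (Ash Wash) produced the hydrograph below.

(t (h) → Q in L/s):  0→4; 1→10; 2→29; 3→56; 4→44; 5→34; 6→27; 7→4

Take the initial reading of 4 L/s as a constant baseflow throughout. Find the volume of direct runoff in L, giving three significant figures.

V ≈ 6.34 × 10^5 L

Direct-runoff ordinates (Q − Q_b): 0.0, 6.0, 25.0, 52.0, 40.0, 30.0, 23.0, 0.0 L/s.
ΣQ_DR = 176.0 L/s.
With Δt = 1 h = 3600 s, V = ΣQ_DR · Δt = 176.0 × 3600 = 6.34 × 10^5 L.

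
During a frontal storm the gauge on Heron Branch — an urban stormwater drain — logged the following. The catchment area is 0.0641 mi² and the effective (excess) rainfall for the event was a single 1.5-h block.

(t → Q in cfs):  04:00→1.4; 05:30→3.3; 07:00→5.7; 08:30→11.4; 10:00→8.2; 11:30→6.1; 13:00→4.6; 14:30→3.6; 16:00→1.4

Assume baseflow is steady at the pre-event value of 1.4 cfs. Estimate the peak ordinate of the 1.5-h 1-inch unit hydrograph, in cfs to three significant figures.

U_p ≈ 8.33 cfs

Direct runoff: 0.0, 1.9, 4.3, 10.0, 6.8, 4.7, 3.2, 2.2, 0.0 cfs; ΣQ_DR = 33.10 cfs, peak = 10.0 cfs.
Runoff depth d = ΣQ_DR·Δt / A = 33.10 × 5400 / (0.0641 mi²) = 1.200 in.
The 1-inch UH is the DRH scaled by (1 in)/d, so U_p = 10.0 × 1/1.200 = 8.33 cfs.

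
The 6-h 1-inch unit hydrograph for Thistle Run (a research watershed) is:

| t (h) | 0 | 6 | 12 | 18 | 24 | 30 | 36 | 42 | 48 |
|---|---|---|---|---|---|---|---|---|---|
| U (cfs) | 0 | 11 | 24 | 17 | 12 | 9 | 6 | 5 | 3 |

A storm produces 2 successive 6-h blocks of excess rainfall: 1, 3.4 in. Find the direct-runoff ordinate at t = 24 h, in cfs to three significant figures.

Q ≈ 69.8 cfs

By discrete convolution, Q_j = Σ (P_i / 1 in) · U_{j−i}.
At t = 24 h (j=4): Q = (1/1)·12 + (3.4/1)·17 = 69.8 cfs.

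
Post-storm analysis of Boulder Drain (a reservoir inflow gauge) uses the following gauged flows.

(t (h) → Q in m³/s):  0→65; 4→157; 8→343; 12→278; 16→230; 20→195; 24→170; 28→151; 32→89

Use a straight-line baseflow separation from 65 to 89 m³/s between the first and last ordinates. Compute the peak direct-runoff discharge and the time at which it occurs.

Q_p = 272.00 m³/s at t = 8 h

Subtracting baseflow gives direct-runoff ordinates: 0.00, 89.00, 272.00, 204.00, 153.00, 115.00, 87.00, 65.00, 0.00 m³/s.
The maximum is 272.00 m³/s, occurring at the reading for t = 8 h.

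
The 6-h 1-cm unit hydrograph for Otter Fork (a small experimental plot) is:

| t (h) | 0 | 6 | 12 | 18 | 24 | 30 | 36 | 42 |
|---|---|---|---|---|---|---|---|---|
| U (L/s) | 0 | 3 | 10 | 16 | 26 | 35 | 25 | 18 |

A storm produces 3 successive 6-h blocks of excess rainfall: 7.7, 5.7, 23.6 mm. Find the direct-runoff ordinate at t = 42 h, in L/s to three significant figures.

By discrete convolution, Q_j = Σ (P_i / 10 mm) · U_{j−i}.
At t = 42 h (j=7): Q = (7.7/10)·18 + (5.7/10)·25 + (23.6/10)·35 = 111 L/s.

Q ≈ 111 L/s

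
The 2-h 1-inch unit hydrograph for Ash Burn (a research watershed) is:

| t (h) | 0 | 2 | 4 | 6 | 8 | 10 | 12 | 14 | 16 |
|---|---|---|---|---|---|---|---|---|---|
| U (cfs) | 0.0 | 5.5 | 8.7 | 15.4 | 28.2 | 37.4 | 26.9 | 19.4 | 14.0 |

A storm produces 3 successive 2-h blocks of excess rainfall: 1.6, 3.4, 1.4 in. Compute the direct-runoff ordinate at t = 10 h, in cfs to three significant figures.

By discrete convolution, Q_j = Σ (P_i / 1 in) · U_{j−i}.
At t = 10 h (j=5): Q = (1.6/1)·37.4 + (3.4/1)·28.2 + (1.4/1)·15.4 = 177 cfs.

Q ≈ 177 cfs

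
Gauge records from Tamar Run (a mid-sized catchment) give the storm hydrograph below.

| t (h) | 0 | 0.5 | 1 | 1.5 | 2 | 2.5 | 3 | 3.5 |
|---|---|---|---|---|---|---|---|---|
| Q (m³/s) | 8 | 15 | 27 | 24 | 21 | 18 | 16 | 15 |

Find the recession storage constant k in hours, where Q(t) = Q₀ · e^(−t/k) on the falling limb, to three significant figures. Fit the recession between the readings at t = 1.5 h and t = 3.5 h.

On the falling limb, Q drops from 24 to 15 m³/s between t = 1.5 h and t = 3.5 h (Δt = 2 h).
k = −Δt / ln(Q₂/Q₁) = −2 / ln(15/24) = 4.26 h.

k ≈ 4.26 h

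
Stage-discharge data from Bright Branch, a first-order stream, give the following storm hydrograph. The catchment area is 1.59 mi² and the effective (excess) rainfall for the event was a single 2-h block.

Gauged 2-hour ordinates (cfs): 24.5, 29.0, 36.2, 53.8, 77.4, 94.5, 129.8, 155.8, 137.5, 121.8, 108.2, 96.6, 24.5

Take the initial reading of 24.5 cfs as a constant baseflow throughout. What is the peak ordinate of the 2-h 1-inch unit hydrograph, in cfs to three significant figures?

Direct runoff: 0.0, 4.5, 11.7, 29.3, 52.9, 70.0, 105.3, 131.3, 113.0, 97.3, 83.7, 72.1, 0.0 cfs; ΣQ_DR = 771.1 cfs, peak = 131.3 cfs.
Runoff depth d = ΣQ_DR·Δt / A = 771.1 × 7200 / (1.59 mi²) = 1.503 in.
The 1-inch UH is the DRH scaled by (1 in)/d, so U_p = 131.3 × 1/1.503 = 87.4 cfs.

U_p ≈ 87.4 cfs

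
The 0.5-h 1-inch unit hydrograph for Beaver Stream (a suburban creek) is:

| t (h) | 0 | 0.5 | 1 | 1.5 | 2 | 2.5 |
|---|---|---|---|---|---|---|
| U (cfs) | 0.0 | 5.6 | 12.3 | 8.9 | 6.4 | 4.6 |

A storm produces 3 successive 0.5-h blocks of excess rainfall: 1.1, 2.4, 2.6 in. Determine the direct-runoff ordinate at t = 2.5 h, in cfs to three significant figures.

By discrete convolution, Q_j = Σ (P_i / 1 in) · U_{j−i}.
At t = 2.5 h (j=5): Q = (1.1/1)·4.6 + (2.4/1)·6.4 + (2.6/1)·8.9 = 43.6 cfs.

Q ≈ 43.6 cfs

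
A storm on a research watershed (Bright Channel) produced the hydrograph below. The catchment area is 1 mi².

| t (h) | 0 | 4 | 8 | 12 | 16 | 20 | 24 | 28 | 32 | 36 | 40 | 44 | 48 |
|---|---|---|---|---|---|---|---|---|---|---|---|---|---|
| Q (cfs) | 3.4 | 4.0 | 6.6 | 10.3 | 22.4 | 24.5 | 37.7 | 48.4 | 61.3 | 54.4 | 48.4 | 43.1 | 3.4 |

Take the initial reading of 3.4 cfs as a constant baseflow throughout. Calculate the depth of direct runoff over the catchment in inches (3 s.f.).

d ≈ 2.01 in

Direct runoff: 0.0, 0.6, 3.2, 6.9, 19.0, 21.1, 34.3, 45.0, 57.9, 51.0, 45.0, 39.7, 0.0 cfs; ΣQ_DR = 323.7 cfs.
V = ΣQ_DR · Δt = 323.7 × 14400 s = 4.661 × 10^6 ft³.
Over A = 1 mi², depth = V / A = 2.01 in.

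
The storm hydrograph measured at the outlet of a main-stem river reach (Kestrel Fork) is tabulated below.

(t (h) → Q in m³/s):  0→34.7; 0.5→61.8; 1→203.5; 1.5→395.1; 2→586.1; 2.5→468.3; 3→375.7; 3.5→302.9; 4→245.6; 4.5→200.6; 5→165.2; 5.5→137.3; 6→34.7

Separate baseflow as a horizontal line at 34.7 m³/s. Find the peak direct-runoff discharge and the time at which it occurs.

Q_p = 551.4 m³/s at t = 2 h

Subtracting baseflow gives direct-runoff ordinates: 0.0, 27.1, 168.8, 360.4, 551.4, 433.6, 341.0, 268.2, 210.9, 165.9, 130.5, 102.6, 0.0 m³/s.
The maximum is 551.4 m³/s, occurring at the reading for t = 2 h.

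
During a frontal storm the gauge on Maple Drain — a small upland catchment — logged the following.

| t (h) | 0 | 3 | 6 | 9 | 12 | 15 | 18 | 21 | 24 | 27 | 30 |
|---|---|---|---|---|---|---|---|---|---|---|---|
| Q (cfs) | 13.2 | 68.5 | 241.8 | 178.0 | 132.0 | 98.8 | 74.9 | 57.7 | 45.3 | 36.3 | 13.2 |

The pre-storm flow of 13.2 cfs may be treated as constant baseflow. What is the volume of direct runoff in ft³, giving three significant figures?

Direct-runoff ordinates (Q − Q_b): 0.0, 55.3, 228.6, 164.8, 118.8, 85.6, 61.7, 44.5, 32.1, 23.1, 0.0 cfs.
ΣQ_DR = 814.5 cfs.
With Δt = 3 h = 10800 s, V = ΣQ_DR · Δt = 814.5 × 10800 = 8.80 × 10^6 ft³.

V ≈ 8.80 × 10^6 ft³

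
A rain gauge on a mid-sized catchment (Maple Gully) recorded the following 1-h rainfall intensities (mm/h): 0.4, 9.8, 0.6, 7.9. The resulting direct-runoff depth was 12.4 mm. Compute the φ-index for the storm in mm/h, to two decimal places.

Only the 2 blocks with intensity above φ contribute runoff: 9.8, 7.9 mm/h.
Σ(I−φ)·Δt = d  ⇒  (9.8+7.9 − 2φ)·1 = 12.4
φ = (17.70 − 12.4/1) / 2 = 2.65 mm/h.

φ ≈ 2.65 mm/h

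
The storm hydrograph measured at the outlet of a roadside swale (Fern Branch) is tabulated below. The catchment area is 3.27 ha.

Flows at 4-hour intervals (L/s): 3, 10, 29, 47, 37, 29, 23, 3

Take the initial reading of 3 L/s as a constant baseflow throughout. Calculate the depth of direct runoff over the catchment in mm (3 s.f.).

d ≈ 69.1 mm

Direct runoff: 0.0, 7.0, 26.0, 44.0, 34.0, 26.0, 20.0, 0.0 L/s; ΣQ_DR = 157.0 L/s.
V = ΣQ_DR · Δt = 157.0 × 14400 s = 2.261 × 10^6 L.
Over A = 3.27 ha, depth = V / A = 69.1 mm.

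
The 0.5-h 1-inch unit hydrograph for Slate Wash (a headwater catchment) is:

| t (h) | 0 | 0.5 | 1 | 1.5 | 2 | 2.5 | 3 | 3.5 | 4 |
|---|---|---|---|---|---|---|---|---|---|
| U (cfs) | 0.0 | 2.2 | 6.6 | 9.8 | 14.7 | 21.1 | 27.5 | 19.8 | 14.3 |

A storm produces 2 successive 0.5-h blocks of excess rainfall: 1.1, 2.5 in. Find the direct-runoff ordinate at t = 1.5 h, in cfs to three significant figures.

Q ≈ 27.3 cfs

By discrete convolution, Q_j = Σ (P_i / 1 in) · U_{j−i}.
At t = 1.5 h (j=3): Q = (1.1/1)·9.8 + (2.5/1)·6.6 = 27.3 cfs.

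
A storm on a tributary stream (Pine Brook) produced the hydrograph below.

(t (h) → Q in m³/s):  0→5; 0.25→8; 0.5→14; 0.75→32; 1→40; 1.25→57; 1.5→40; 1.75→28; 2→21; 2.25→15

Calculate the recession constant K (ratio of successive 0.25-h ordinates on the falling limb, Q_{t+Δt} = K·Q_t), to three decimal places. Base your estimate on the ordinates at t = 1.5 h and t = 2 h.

K ≈ 0.725

Using the recession-limb readings at t = 1.5 h and t = 2 h: Q falls from 40 to 21 m³/s over 2 intervals.
K = (Q₂/Q₁)^(1/2) = (21/40)^(1/2) = 0.725.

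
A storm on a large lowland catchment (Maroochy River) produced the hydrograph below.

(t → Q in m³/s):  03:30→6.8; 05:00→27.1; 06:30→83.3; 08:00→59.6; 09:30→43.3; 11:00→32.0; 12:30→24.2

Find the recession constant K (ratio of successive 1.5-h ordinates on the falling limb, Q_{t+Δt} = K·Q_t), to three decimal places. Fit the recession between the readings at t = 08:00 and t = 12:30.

Using the recession-limb readings at t = 08:00 and t = 12:30: Q falls from 59.6 to 24.2 m³/s over 3 intervals.
K = (Q₂/Q₁)^(1/3) = (24.2/59.6)^(1/3) = 0.740.

K ≈ 0.740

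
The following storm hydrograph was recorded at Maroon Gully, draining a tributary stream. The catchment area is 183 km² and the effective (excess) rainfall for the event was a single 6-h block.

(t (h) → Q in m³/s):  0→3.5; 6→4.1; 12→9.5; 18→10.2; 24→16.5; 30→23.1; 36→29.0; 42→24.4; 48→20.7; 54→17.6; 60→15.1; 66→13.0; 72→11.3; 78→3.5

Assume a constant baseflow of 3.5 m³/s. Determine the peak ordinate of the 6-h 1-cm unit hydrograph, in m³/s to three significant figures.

U_p ≈ 14.2 m³/s

Direct runoff: 0.0, 0.6, 6.0, 6.7, 13.0, 19.6, 25.5, 20.9, 17.2, 14.1, 11.6, 9.5, 7.8, 0.0 m³/s; ΣQ_DR = 152.5 m³/s, peak = 25.5 m³/s.
Runoff depth d = ΣQ_DR·Δt / A = 152.5 × 21600 / (183 km²) = 18.00 mm.
The 1-cm UH is the DRH scaled by (10 mm)/d, so U_p = 25.5 × 10/18.00 = 14.2 m³/s.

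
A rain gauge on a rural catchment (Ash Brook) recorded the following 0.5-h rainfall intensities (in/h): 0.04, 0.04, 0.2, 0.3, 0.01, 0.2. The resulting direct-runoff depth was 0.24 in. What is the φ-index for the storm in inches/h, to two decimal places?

φ ≈ 0.07 in/h

Only the 3 blocks with intensity above φ contribute runoff: 0.2, 0.3, 0.2 in/h.
Σ(I−φ)·Δt = d  ⇒  (0.2+0.3+0.2 − 3φ)·0.5 = 0.24
φ = (0.7000 − 0.24/0.5) / 3 = 0.07 in/h.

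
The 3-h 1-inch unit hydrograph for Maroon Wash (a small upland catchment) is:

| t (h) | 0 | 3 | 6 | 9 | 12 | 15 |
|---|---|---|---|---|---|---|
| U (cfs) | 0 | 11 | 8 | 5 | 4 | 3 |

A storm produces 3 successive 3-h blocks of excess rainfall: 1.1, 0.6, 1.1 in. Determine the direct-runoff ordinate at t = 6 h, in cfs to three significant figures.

By discrete convolution, Q_j = Σ (P_i / 1 in) · U_{j−i}.
At t = 6 h (j=2): Q = (1.1/1)·8 + (0.6/1)·11 + (1.1/1)·0 = 15.4 cfs.

Q ≈ 15.4 cfs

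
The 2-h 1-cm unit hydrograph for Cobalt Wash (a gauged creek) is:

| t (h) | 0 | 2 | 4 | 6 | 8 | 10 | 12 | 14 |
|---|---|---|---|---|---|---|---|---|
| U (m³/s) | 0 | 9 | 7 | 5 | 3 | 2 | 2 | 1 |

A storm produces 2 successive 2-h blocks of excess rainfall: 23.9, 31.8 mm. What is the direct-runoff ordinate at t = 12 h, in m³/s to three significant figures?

Q ≈ 11.1 m³/s

By discrete convolution, Q_j = Σ (P_i / 10 mm) · U_{j−i}.
At t = 12 h (j=6): Q = (23.9/10)·2 + (31.8/10)·2 = 11.1 m³/s.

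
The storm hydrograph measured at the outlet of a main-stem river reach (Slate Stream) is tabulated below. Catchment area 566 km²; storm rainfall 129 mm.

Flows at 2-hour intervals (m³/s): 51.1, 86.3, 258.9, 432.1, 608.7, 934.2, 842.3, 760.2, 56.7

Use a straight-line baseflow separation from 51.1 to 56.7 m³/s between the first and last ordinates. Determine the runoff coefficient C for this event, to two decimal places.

C ≈ 0.35

ΣQ_DR = 3545 m³/s; V = ΣQ_DR·Δt = 2.553 × 10^7 m³.
Runoff depth d = V / A = 45.10 mm.
C = d / P = 45.10 / 129 = 0.35.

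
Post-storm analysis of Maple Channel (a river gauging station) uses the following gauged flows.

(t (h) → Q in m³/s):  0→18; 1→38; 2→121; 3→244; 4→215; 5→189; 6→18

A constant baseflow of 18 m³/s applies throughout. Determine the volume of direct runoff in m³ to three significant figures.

V ≈ 2.58 × 10^6 m³

Direct-runoff ordinates (Q − Q_b): 0.0, 20.0, 103.0, 226.0, 197.0, 171.0, 0.0 m³/s.
ΣQ_DR = 717.0 m³/s.
With Δt = 1 h = 3600 s, V = ΣQ_DR · Δt = 717.0 × 3600 = 2.58 × 10^6 m³.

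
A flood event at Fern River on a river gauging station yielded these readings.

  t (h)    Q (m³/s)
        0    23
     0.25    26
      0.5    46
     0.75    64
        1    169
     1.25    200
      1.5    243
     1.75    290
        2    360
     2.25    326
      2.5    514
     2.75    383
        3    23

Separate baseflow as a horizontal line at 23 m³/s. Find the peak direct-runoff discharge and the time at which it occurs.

Q_p = 491.0 m³/s at t = 2.5 h

Subtracting baseflow gives direct-runoff ordinates: 0.0, 3.0, 23.0, 41.0, 146.0, 177.0, 220.0, 267.0, 337.0, 303.0, 491.0, 360.0, 0.0 m³/s.
The maximum is 491.0 m³/s, occurring at the reading for t = 2.5 h.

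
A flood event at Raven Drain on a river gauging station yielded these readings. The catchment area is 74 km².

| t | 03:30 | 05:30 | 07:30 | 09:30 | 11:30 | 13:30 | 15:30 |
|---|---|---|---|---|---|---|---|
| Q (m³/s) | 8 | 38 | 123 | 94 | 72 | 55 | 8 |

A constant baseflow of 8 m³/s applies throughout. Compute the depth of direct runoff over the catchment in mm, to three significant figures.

d ≈ 33.3 mm

Direct runoff: 0.0, 30.0, 115.0, 86.0, 64.0, 47.0, 0.0 m³/s; ΣQ_DR = 342.0 m³/s.
V = ΣQ_DR · Δt = 342.0 × 7200 s = 2.462 × 10^6 m³.
Over A = 74 km², depth = V / A = 33.3 mm.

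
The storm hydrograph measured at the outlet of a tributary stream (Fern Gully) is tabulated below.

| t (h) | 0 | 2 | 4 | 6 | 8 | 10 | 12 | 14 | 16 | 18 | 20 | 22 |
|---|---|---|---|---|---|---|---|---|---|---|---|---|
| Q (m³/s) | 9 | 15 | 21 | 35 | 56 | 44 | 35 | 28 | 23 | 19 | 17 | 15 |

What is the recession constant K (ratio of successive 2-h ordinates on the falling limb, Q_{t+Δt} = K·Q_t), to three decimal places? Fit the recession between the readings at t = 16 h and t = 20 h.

Using the recession-limb readings at t = 16 h and t = 20 h: Q falls from 23 to 17 m³/s over 2 intervals.
K = (Q₂/Q₁)^(1/2) = (17/23)^(1/2) = 0.860.

K ≈ 0.860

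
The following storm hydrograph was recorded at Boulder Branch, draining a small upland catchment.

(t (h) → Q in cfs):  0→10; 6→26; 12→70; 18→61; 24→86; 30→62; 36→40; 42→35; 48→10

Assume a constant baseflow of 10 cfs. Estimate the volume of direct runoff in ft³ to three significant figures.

Direct-runoff ordinates (Q − Q_b): 0.0, 16.0, 60.0, 51.0, 76.0, 52.0, 30.0, 25.0, 0.0 cfs.
ΣQ_DR = 310.0 cfs.
With Δt = 6 h = 21600 s, V = ΣQ_DR · Δt = 310.0 × 21600 = 6.70 × 10^6 ft³.

V ≈ 6.70 × 10^6 ft³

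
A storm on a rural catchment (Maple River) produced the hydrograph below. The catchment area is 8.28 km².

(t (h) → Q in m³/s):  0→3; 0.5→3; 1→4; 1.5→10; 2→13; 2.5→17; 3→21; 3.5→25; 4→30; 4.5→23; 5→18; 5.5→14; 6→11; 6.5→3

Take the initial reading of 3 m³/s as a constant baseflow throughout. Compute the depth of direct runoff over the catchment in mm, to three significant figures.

Direct runoff: 0.0, 0.0, 1.0, 7.0, 10.0, 14.0, 18.0, 22.0, 27.0, 20.0, 15.0, 11.0, 8.0, 0.0 m³/s; ΣQ_DR = 153.0 m³/s.
V = ΣQ_DR · Δt = 153.0 × 1800 s = 2.754 × 10^5 m³.
Over A = 8.28 km², depth = V / A = 33.3 mm.

d ≈ 33.3 mm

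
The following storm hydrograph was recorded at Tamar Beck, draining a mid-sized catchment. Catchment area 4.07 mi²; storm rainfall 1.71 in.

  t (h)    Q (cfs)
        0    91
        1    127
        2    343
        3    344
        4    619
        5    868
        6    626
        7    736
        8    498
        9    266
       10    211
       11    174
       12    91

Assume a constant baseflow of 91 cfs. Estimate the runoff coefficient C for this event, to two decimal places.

ΣQ_DR = 3811 cfs; V = ΣQ_DR·Δt = 1.372 × 10^7 ft³.
Runoff depth d = V / A = 1.451 in.
C = d / P = 1.451 / 1.71 = 0.85.

C ≈ 0.85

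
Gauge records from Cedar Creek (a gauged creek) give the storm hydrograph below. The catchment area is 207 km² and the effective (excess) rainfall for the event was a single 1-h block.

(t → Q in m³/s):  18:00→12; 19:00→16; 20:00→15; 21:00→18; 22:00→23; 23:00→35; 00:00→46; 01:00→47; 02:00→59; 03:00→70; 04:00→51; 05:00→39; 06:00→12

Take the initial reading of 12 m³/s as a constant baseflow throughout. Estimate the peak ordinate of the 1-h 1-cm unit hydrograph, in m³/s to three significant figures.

Direct runoff: 0.0, 4.0, 3.0, 6.0, 11.0, 23.0, 34.0, 35.0, 47.0, 58.0, 39.0, 27.0, 0.0 m³/s; ΣQ_DR = 287.0 m³/s, peak = 58.0 m³/s.
Runoff depth d = ΣQ_DR·Δt / A = 287.0 × 3600 / (207 km²) = 4.991 mm.
The 1-cm UH is the DRH scaled by (10 mm)/d, so U_p = 58.0 × 10/4.991 = 116 m³/s.

U_p ≈ 116 m³/s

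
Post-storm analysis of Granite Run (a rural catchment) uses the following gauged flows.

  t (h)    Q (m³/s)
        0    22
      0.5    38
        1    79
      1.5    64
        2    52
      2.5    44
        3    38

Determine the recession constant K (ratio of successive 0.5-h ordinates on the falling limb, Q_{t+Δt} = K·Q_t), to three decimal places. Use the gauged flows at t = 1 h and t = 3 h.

K ≈ 0.833

Using the recession-limb readings at t = 1 h and t = 3 h: Q falls from 79 to 38 m³/s over 4 intervals.
K = (Q₂/Q₁)^(1/4) = (38/79)^(1/4) = 0.833.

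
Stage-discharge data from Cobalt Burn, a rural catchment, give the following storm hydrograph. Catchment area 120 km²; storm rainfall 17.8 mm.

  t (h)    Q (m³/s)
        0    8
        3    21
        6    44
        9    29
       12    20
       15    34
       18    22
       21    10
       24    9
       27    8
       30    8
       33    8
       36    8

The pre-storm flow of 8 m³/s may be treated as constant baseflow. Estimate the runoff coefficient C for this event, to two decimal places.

C ≈ 0.63

ΣQ_DR = 125.0 m³/s; V = ΣQ_DR·Δt = 1.350 × 10^6 m³.
Runoff depth d = V / A = 11.25 mm.
C = d / P = 11.25 / 17.8 = 0.63.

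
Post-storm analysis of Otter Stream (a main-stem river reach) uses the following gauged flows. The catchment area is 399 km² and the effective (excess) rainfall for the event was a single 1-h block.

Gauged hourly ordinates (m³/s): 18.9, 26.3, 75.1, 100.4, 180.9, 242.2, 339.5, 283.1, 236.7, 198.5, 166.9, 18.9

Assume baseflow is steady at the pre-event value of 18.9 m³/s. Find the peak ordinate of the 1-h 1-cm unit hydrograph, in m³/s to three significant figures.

Direct runoff: 0.0, 7.4, 56.2, 81.5, 162.0, 223.3, 320.6, 264.2, 217.8, 179.6, 148.0, 0.0 m³/s; ΣQ_DR = 1661 m³/s, peak = 320.6 m³/s.
Runoff depth d = ΣQ_DR·Δt / A = 1661 × 3600 / (399 km²) = 14.98 mm.
The 1-cm UH is the DRH scaled by (10 mm)/d, so U_p = 320.6 × 10/14.98 = 214 m³/s.

U_p ≈ 214 m³/s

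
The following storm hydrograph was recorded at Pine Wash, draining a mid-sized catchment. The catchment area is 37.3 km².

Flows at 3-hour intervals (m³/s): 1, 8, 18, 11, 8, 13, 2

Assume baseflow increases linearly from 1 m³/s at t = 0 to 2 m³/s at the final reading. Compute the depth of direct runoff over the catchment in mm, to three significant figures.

d ≈ 14.6 mm

Direct runoff: 0.00, 6.83, 16.67, 9.50, 6.33, 11.17, 0.00 m³/s; ΣQ_DR = 50.50 m³/s.
V = ΣQ_DR · Δt = 50.50 × 10800 s = 5.454 × 10^5 m³.
Over A = 37.3 km², depth = V / A = 14.6 mm.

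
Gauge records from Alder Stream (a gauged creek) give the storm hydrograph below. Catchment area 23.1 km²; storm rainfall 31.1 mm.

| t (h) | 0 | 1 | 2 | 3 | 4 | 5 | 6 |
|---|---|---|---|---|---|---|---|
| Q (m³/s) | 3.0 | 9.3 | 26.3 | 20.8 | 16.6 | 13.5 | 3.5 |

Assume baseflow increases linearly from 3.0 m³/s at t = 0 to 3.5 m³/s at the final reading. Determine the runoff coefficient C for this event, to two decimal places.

C ≈ 0.35

ΣQ_DR = 70.25 m³/s; V = ΣQ_DR·Δt = 2.529 × 10^5 m³.
Runoff depth d = V / A = 10.95 mm.
C = d / P = 10.95 / 31.1 = 0.35.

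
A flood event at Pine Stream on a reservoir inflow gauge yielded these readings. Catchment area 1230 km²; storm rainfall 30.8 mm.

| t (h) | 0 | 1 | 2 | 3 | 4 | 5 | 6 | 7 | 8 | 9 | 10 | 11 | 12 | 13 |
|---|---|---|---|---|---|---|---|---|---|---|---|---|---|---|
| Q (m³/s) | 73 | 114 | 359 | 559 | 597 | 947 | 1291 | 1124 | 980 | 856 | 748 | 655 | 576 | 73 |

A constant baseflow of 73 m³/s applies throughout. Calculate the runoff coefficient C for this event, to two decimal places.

C ≈ 0.75

ΣQ_DR = 7930 m³/s; V = ΣQ_DR·Δt = 2.855 × 10^7 m³.
Runoff depth d = V / A = 23.21 mm.
C = d / P = 23.21 / 30.8 = 0.75.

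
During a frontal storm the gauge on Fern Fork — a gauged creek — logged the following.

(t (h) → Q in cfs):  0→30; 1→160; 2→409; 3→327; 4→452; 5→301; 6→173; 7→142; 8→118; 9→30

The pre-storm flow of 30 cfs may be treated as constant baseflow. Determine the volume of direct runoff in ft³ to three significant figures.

Direct-runoff ordinates (Q − Q_b): 0.0, 130.0, 379.0, 297.0, 422.0, 271.0, 143.0, 112.0, 88.0, 0.0 cfs.
ΣQ_DR = 1842 cfs.
With Δt = 1 h = 3600 s, V = ΣQ_DR · Δt = 1842 × 3600 = 6.63 × 10^6 ft³.

V ≈ 6.63 × 10^6 ft³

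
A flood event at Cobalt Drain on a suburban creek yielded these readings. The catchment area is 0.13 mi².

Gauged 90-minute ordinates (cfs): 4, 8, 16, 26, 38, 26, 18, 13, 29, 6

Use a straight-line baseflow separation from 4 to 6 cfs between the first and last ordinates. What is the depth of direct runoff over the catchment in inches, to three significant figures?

Direct runoff: 0.00, 3.78, 11.56, 21.33, 33.11, 20.89, 12.67, 7.44, 23.22, 0.00 cfs; ΣQ_DR = 134.0 cfs.
V = ΣQ_DR · Δt = 134.0 × 5400 s = 7.236 × 10^5 ft³.
Over A = 0.13 mi², depth = V / A = 2.40 in.

d ≈ 2.40 in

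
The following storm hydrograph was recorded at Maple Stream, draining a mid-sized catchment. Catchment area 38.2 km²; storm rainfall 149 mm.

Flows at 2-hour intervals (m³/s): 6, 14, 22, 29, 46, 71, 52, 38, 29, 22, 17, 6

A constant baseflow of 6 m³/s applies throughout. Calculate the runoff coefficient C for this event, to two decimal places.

C ≈ 0.35

ΣQ_DR = 280.0 m³/s; V = ΣQ_DR·Δt = 2.016 × 10^6 m³.
Runoff depth d = V / A = 52.77 mm.
C = d / P = 52.77 / 149 = 0.35.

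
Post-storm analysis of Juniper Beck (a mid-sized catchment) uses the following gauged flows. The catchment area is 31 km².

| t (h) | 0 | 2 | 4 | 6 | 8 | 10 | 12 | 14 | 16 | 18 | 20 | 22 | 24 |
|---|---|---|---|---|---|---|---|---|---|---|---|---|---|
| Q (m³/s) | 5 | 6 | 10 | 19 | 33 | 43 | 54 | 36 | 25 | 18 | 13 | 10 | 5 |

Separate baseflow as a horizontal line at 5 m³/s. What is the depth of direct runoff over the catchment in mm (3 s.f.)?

Direct runoff: 0.0, 1.0, 5.0, 14.0, 28.0, 38.0, 49.0, 31.0, 20.0, 13.0, 8.0, 5.0, 0.0 m³/s; ΣQ_DR = 212.0 m³/s.
V = ΣQ_DR · Δt = 212.0 × 7200 s = 1.526 × 10^6 m³.
Over A = 31 km², depth = V / A = 49.2 mm.

d ≈ 49.2 mm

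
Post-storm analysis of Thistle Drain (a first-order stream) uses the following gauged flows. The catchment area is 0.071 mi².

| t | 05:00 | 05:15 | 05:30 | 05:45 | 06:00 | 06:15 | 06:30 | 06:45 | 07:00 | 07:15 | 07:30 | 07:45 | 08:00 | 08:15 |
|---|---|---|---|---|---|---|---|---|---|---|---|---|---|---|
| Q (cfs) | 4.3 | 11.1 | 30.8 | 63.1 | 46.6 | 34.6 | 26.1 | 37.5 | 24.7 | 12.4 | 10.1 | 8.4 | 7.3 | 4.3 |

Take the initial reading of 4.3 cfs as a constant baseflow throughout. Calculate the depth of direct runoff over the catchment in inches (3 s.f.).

d ≈ 1.42 in

Direct runoff: 0.0, 6.8, 26.5, 58.8, 42.3, 30.3, 21.8, 33.2, 20.4, 8.1, 5.8, 4.1, 3.0, 0.0 cfs; ΣQ_DR = 261.1 cfs.
V = ΣQ_DR · Δt = 261.1 × 900 s = 2.350 × 10^5 ft³.
Over A = 0.071 mi², depth = V / A = 1.42 in.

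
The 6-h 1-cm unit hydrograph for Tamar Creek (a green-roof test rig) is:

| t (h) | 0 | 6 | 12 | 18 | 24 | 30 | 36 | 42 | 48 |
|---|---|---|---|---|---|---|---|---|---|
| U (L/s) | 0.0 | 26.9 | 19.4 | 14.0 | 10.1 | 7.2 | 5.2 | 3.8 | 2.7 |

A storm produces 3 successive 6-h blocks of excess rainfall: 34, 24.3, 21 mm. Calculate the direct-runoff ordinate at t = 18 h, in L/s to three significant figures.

Q ≈ 151 L/s

By discrete convolution, Q_j = Σ (P_i / 10 mm) · U_{j−i}.
At t = 18 h (j=3): Q = (34/10)·14.0 + (24.3/10)·19.4 + (21/10)·26.9 = 151 L/s.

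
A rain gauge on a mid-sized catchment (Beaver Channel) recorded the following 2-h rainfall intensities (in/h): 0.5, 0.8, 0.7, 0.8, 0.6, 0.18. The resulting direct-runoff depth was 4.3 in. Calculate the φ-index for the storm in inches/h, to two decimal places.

φ ≈ 0.25 in/h

Only the 5 blocks with intensity above φ contribute runoff: 0.5, 0.8, 0.7, 0.8, 0.6 in/h.
Σ(I−φ)·Δt = d  ⇒  (0.5+0.8+0.7+0.8+0.6 − 5φ)·2 = 4.3
φ = (3.400 − 4.3/2) / 5 = 0.25 in/h.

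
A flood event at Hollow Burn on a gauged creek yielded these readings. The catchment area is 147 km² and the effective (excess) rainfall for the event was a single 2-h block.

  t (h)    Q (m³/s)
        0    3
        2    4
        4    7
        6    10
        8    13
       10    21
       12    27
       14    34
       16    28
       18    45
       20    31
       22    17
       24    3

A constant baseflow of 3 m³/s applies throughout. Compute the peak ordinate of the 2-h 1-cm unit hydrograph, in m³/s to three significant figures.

U_p ≈ 42.0 m³/s

Direct runoff: 0.0, 1.0, 4.0, 7.0, 10.0, 18.0, 24.0, 31.0, 25.0, 42.0, 28.0, 14.0, 0.0 m³/s; ΣQ_DR = 204.0 m³/s, peak = 42.0 m³/s.
Runoff depth d = ΣQ_DR·Δt / A = 204.0 × 7200 / (147 km²) = 9.992 mm.
The 1-cm UH is the DRH scaled by (10 mm)/d, so U_p = 42.0 × 10/9.992 = 42.0 m³/s.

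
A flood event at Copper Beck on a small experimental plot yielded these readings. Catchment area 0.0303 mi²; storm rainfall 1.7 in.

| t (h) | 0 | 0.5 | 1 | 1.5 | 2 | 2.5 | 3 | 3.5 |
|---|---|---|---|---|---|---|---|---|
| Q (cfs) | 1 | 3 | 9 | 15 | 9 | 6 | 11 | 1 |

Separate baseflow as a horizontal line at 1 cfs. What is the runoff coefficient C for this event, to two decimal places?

C ≈ 0.71

ΣQ_DR = 47.00 cfs; V = ΣQ_DR·Δt = 84600 ft³.
Runoff depth d = V / A = 1.202 in.
C = d / P = 1.202 / 1.7 = 0.71.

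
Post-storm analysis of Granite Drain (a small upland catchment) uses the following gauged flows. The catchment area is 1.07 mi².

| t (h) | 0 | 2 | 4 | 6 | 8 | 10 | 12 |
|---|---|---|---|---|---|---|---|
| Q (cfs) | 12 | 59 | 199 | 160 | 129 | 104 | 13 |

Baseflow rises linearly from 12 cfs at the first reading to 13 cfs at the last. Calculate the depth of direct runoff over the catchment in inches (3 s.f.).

Direct runoff: 0.00, 46.83, 186.67, 147.50, 116.33, 91.17, 0.00 cfs; ΣQ_DR = 588.5 cfs.
V = ΣQ_DR · Δt = 588.5 × 7200 s = 4.237 × 10^6 ft³.
Over A = 1.07 mi², depth = V / A = 1.70 in.

d ≈ 1.70 in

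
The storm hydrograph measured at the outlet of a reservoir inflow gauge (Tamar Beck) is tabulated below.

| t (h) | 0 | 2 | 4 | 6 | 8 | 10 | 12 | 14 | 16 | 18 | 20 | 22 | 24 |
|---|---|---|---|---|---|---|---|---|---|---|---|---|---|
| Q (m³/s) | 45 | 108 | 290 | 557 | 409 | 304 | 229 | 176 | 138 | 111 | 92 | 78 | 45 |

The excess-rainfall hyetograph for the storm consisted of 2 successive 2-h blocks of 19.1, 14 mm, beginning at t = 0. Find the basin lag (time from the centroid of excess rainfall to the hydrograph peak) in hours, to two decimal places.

t_L ≈ 4.15 h

Centroid of excess rainfall: t_c = Σ P_i·t̄_i / ΣP_i = 1.8459 h (block centres at 1, 3 h).
Hydrograph peak occurs at t = 6 h, so basin lag t_L = 6 − 1.8459 = 4.15 h.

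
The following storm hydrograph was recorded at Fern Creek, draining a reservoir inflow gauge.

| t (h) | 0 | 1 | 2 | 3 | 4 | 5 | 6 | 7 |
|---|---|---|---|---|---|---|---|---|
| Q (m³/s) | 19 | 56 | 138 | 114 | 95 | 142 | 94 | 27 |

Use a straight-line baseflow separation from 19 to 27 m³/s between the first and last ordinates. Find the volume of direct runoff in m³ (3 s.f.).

Direct-runoff ordinates (Q − Q_b): 0.00, 35.86, 116.71, 91.57, 71.43, 117.29, 68.14, 0.00 m³/s.
ΣQ_DR = 501.0 m³/s.
With Δt = 1 h = 3600 s, V = ΣQ_DR · Δt = 501.0 × 3600 = 1.80 × 10^6 m³.

V ≈ 1.80 × 10^6 m³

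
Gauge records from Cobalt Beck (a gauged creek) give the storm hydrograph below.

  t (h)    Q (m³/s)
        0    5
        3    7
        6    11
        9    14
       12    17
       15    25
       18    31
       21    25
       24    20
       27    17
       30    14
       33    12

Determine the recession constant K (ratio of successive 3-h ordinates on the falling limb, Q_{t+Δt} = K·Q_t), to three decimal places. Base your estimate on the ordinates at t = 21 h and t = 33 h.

Using the recession-limb readings at t = 21 h and t = 33 h: Q falls from 25 to 12 m³/s over 4 intervals.
K = (Q₂/Q₁)^(1/4) = (12/25)^(1/4) = 0.832.

K ≈ 0.832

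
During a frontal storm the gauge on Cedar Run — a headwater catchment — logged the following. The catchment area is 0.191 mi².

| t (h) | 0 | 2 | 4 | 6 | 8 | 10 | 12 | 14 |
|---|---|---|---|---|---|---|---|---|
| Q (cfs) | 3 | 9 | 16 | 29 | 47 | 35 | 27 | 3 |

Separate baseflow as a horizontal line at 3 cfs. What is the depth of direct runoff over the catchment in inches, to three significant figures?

Direct runoff: 0.0, 6.0, 13.0, 26.0, 44.0, 32.0, 24.0, 0.0 cfs; ΣQ_DR = 145.0 cfs.
V = ΣQ_DR · Δt = 145.0 × 7200 s = 1.044 × 10^6 ft³.
Over A = 0.191 mi², depth = V / A = 2.35 in.

d ≈ 2.35 in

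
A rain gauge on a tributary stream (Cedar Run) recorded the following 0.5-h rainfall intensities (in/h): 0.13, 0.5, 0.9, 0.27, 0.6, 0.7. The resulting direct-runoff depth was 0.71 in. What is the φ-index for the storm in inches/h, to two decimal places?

Only the 4 blocks with intensity above φ contribute runoff: 0.5, 0.9, 0.6, 0.7 in/h.
Σ(I−φ)·Δt = d  ⇒  (0.5+0.9+0.6+0.7 − 4φ)·0.5 = 0.71
φ = (2.700 − 0.71/0.5) / 4 = 0.32 in/h.

φ ≈ 0.32 in/h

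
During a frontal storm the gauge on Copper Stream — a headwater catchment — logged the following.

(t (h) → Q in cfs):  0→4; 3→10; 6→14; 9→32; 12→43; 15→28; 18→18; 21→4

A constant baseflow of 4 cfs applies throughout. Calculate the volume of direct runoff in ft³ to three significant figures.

Direct-runoff ordinates (Q − Q_b): 0.0, 6.0, 10.0, 28.0, 39.0, 24.0, 14.0, 0.0 cfs.
ΣQ_DR = 121.0 cfs.
With Δt = 3 h = 10800 s, V = ΣQ_DR · Δt = 121.0 × 10800 = 1.31 × 10^6 ft³.

V ≈ 1.31 × 10^6 ft³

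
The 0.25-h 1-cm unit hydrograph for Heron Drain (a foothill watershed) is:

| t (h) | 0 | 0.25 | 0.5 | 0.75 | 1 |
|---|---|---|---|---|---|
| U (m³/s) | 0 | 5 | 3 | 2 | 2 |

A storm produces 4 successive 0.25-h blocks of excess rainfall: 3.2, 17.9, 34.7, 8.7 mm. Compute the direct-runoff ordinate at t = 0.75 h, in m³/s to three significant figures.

By discrete convolution, Q_j = Σ (P_i / 10 mm) · U_{j−i}.
At t = 0.75 h (j=3): Q = (3.2/10)·2 + (17.9/10)·3 + (34.7/10)·5 + (8.7/10)·0 = 23.4 m³/s.

Q ≈ 23.4 m³/s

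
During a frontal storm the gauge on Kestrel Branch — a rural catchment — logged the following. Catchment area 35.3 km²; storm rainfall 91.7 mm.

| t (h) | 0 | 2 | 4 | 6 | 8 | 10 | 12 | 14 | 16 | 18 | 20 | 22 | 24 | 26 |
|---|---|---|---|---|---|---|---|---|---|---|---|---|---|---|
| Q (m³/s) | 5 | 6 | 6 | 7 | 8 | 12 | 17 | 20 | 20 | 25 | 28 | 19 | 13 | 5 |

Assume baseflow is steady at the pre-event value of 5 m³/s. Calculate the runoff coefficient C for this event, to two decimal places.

ΣQ_DR = 121.0 m³/s; V = ΣQ_DR·Δt = 8.712 × 10^5 m³.
Runoff depth d = V / A = 24.68 mm.
C = d / P = 24.68 / 91.7 = 0.27.

C ≈ 0.27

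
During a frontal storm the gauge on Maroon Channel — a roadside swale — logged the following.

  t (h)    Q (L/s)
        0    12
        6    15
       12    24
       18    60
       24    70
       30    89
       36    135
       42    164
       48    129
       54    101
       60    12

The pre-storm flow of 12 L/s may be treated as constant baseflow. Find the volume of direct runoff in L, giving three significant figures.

Direct-runoff ordinates (Q − Q_b): 0.0, 3.0, 12.0, 48.0, 58.0, 77.0, 123.0, 152.0, 117.0, 89.0, 0.0 L/s.
ΣQ_DR = 679.0 L/s.
With Δt = 6 h = 21600 s, V = ΣQ_DR · Δt = 679.0 × 21600 = 1.47 × 10^7 L.

V ≈ 1.47 × 10^7 L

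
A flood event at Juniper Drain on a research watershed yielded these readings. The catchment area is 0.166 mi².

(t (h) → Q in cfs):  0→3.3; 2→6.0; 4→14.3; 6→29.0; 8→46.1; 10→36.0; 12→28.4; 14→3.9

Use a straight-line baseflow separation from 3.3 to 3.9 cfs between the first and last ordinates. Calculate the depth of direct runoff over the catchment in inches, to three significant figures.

d ≈ 2.58 in

Direct runoff: 0.00, 2.61, 10.83, 25.44, 42.46, 32.27, 24.59, 0.00 cfs; ΣQ_DR = 138.2 cfs.
V = ΣQ_DR · Δt = 138.2 × 7200 s = 9.950 × 10^5 ft³.
Over A = 0.166 mi², depth = V / A = 2.58 in.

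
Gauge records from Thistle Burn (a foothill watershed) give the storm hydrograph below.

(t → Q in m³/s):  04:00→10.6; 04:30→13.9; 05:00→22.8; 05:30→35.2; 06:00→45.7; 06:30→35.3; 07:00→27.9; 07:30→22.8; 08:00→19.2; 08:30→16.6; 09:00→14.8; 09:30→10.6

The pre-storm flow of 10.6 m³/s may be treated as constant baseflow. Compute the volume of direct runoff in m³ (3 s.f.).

V ≈ 2.67 × 10^5 m³

Direct-runoff ordinates (Q − Q_b): 0.0, 3.3, 12.2, 24.6, 35.1, 24.7, 17.3, 12.2, 8.6, 6.0, 4.2, 0.0 m³/s.
ΣQ_DR = 148.2 m³/s.
With Δt = 0.5 h = 1800 s, V = ΣQ_DR · Δt = 148.2 × 1800 = 2.67 × 10^5 m³.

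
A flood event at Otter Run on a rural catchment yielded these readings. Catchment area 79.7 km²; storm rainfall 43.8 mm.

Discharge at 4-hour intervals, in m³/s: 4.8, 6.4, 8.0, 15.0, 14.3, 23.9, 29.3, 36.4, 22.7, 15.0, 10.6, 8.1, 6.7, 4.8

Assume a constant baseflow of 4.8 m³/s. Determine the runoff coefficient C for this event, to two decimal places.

ΣQ_DR = 138.8 m³/s; V = ΣQ_DR·Δt = 1.999 × 10^6 m³.
Runoff depth d = V / A = 25.08 mm.
C = d / P = 25.08 / 43.8 = 0.57.

C ≈ 0.57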